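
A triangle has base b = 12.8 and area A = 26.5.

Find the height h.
A = ½·b·h  ⇒  h = 2A/b = 2·26.5/12.8 = 53/12.8 ≈ 4.14062

h = 4.141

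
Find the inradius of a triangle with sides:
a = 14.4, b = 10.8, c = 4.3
r = Area/s where s is the semi-perimeter.
s = (14.4 + 10.8 + 4.3)/2 = 29.5/2 = 14.75
Area = √(s(s−a)(s−b)(s−c)) = √(14.75·0.35·3.95·10.45) ≈ √213.095 ≈ 14.5978
r ≈ 14.5978/14.75 ≈ 0.98968

r = 0.9897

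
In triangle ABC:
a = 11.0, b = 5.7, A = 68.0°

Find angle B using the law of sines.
a/sin(A) = b/sin(B)  ⇒  sin(B) = b·sin(A)/a = 5.7·sin(68.0°)/11.0
sin(68.0°) ≈ 0.927184
sin(B) ≈ 5.7·0.927184/11.0 ≈ 5.28495/11.0 ≈ 0.48045
B = arcsin(0.48045) ≈ 28.7148°
(Since b ≤ a we need B ≤ A, so the obtuse alternative 180° − 28.7148° ≈ 151.285° is rejected.)

B = 28.71°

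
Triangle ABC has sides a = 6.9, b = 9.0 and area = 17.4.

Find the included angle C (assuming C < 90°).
Area = ½·a·b·sin(C)  ⇒  sin(C) = 2·Area/(a·b) = 2·17.4/(6.9·9.0) = 34.8/62.1 ≈ 0.560386
C = arcsin(0.560386) ≈ 34.0825° (taking the acute solution since C < 90°)

C = 34.08°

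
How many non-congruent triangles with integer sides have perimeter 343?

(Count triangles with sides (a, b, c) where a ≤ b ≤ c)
Let a ≤ b ≤ c with a + b + c = 343. The only binding inequality is a + b > c, i.e. 343 − c > c, so c < 343/2; and c ≥ 343/3 since c is the largest side.
So 115 ≤ c ≤ 171. For each c, b runs from ⌈(343 − c)/2⌉ up to c (then a = 343 − b − c satisfies 1 ≤ a ≤ b automatically), giving c − ⌈(343 − c)/2⌉ + 1 choices.
Summing over c: 2 + 3 + 5 + 6 + … + 84 + 86  (57 terms, c = 115, …, 171) = 2494
Check (closed form: nearest integer to p²/48 for even p, (p+3)²/48 for odd p): (343+3)²/48 = 346²/48 = 119716/48 ≈ 2494.08 → 2494

2494 triangles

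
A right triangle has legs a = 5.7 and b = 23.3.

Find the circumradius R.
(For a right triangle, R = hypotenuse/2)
Hypotenuse c = √(a² + b²) = √(32.49 + 542.89) = √575.38 ≈ 23.9871
R = c/2 ≈ 23.9871/2 ≈ 11.9935

R = 11.99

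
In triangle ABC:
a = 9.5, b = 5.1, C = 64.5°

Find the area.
Two sides and the included angle (SAS): A = ½·a·b·sin(C) = ½·9.5·5.1·sin(64.5°)
sin(64.5°) ≈ 0.902585
A ≈ ½·48.45·0.902585 = 24.225·0.902585 ≈ 21.8651

Area = 21.87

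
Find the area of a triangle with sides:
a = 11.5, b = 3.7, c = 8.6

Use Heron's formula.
s = (11.5 + 3.7 + 8.6)/2 = 23.8/2 = 11.9
s − a = 0.4, s − b = 8.2, s − c = 3.3
s(s−a)(s−b)(s−c) = 11.9·0.4·8.2·3.3 ≈ 128.806
Area = √128.806 ≈ 11.3493

Area = 11.35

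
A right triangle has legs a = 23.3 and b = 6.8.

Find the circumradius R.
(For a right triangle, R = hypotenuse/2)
Hypotenuse c = √(a² + b²) = √(542.89 + 46.24) = √589.13 ≈ 24.272
R = c/2 ≈ 24.272/2 ≈ 12.136

R = 12.14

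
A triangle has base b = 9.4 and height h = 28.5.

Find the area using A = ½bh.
A = ½·b·h = ½·9.4·28.5 = ½·267.9 = 133.95

Area = 133.95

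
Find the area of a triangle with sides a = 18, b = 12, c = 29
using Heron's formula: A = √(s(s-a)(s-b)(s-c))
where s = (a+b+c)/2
s = (18 + 12 + 29)/2 = 59/2 = 29.5
s − a = 11.5, s − b = 17.5, s − c = 0.5
s(s−a)(s−b)(s−c) = 29.5·11.5·17.5·0.5 = 2968.4375
Area = √2968.4375 ≈ 54.4834

s = 29.5, Area = 54.48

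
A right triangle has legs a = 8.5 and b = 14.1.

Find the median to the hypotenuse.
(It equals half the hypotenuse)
Hypotenuse c = √(a² + b²) = √(72.25 + 198.81) = √271.06 ≈ 16.4639
Median to hypotenuse = c/2 ≈ 16.4639/2 ≈ 8.23195

Median = 8.232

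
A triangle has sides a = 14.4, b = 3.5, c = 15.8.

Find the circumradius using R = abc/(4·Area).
First find the area with Heron's formula.
s = (14.4 + 3.5 + 15.8)/2 = 16.85
Area = √(s(s−a)(s−b)(s−c)) = √(16.85·2.45·13.35·1.05) ≈ √578.677 ≈ 24.0557
abc = 14.4·3.5·15.8 = 796.32
R = abc/(4·Area) ≈ 796.32/(4·24.0557) = 796.32/96.2229 ≈ 8.27579

R = 8.276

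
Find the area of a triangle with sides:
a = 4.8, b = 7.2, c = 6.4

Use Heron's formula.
s = (4.8 + 7.2 + 6.4)/2 = 18.4/2 = 9.2
s − a = 4.4, s − b = 2, s − c = 2.8
s(s−a)(s−b)(s−c) = 9.2·4.4·2·2.8 ≈ 226.688
Area = √226.688 ≈ 15.0562

Area = 15.06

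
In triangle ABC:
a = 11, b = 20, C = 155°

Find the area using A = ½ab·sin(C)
A = ½·a·b·sin(C) = ½·11·20·sin(155°)
sin(155°) ≈ 0.422618
A ≈ ½·220·0.422618 = 110·0.422618 ≈ 46.488

Area = 46.49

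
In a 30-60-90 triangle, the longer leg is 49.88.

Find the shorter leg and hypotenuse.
In a 30-60-90 triangle the sides are in ratio 1 : √3 : 2, so short leg = long leg/√3 and hypotenuse = 2·(short leg).
Short leg = 49.88/√3 ≈ 49.88/1.73205 ≈ 28.7982
Hypotenuse = 2·28.7982 ≈ 57.5965

Short leg = 28.8, Hypotenuse = 57.6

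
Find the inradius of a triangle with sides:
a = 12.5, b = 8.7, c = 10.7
r = Area/s where s is the semi-perimeter.
s = (12.5 + 8.7 + 10.7)/2 = 31.9/2 = 15.95
Area = √(s(s−a)(s−b)(s−c)) = √(15.95·3.45·7.25·5.25) ≈ √2094.48 ≈ 45.7655
r ≈ 45.7655/15.95 ≈ 2.86931

r = 2.869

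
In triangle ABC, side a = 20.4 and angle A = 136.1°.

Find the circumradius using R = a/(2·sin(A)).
R = a/(2·sin(A)) = 20.4/(2·sin(136.1°))
sin(136.1°) ≈ 0.693402
R ≈ 20.4/(2·0.693402) = 20.4/1.3868 ≈ 14.7101

R = 14.71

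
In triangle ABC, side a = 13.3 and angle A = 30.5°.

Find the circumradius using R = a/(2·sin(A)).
R = a/(2·sin(A)) = 13.3/(2·sin(30.5°))
sin(30.5°) ≈ 0.507538
R ≈ 13.3/(2·0.507538) = 13.3/1.01508 ≈ 13.1025

R = 13.1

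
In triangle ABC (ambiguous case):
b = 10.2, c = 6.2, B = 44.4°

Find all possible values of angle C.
b/sin(B) = c/sin(C)  ⇒  sin(C) = c·sin(B)/b = 6.2·sin(44.4°)/10.2
sin(44.4°) ≈ 0.699663
sin(C) ≈ 6.2·0.699663/10.2 ≈ 4.33791/10.2 ≈ 0.425286
Candidate 1: C₁ = arcsin(0.425286) ≈ 25.1687°  →  A = 180° − 44.4° − 25.1687° ≈ 110.431° > 0, valid
Candidate 2: C₂ = 180° − C₁ ≈ 154.831°  →  A = 180° − 44.4° − 154.831° ≈ -19.2313° ≤ 0, not a valid triangle

C = 25.17° (one solution)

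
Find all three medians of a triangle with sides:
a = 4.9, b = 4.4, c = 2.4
Median formula: m_a = ½√(2b² + 2c² − a²) (and cyclically). a² = 24.01, b² = 19.36, c² = 5.76.
m_a = ½√(2·19.36 + 2·5.76 − 24.01) = ½√26.23 ≈ ½·5.12152 ≈ 2.56076
m_b = ½√(2·24.01 + 2·5.76 − 19.36) = ½√40.18 ≈ ½·6.33877 ≈ 3.16938
m_c = ½√(2·24.01 + 2·19.36 − 5.76) = ½√80.98 ≈ ½·8.99889 ≈ 4.49944

m_a = 2.561, m_b = 3.169, m_c = 4.499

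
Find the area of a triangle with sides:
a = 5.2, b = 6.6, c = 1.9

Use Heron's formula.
s = (5.2 + 6.6 + 1.9)/2 = 13.7/2 = 6.85
s − a = 1.65, s − b = 0.25, s − c = 4.95
s(s−a)(s−b)(s−c) = 6.85·1.65·0.25·4.95 ≈ 13.9868
Area = √13.9868 ≈ 3.7399

Area = 3.74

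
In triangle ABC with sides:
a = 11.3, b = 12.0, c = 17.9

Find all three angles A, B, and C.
Law of cosines for each angle (a² = 127.69, b² = 144, c² = 320.41):
cos(A) = (b² + c² − a²)/(2bc) = (144 + 320.41 − 127.69)/(2·12.0·17.9) = 336.72/429.6 ≈ 0.783799  ⇒  A ≈ 38.3903°
cos(B) = (a² + c² − b²)/(2ac) = (127.69 + 320.41 − 144)/(2·11.3·17.9) = 304.1/404.54 ≈ 0.751718  ⇒  B ≈ 41.2606°
cos(C) = (a² + b² − c²)/(2ab) = (127.69 + 144 − 320.41)/(2·11.3·12.0) = -48.72/271.2 ≈ -0.179646  ⇒  C ≈ 100.349°
Check: A + B + C ≈ 180°

A = 38.39°, B = 41.26°, C = 100.3°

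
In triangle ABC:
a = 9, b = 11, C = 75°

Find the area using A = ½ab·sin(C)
A = ½·a·b·sin(C) = ½·9·11·sin(75°)
sin(75°) ≈ 0.965926
A ≈ ½·99·0.965926 = 49.5·0.965926 ≈ 47.8133

Area = 47.81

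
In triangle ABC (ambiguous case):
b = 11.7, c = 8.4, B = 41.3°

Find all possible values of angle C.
b/sin(B) = c/sin(C)  ⇒  sin(C) = c·sin(B)/b = 8.4·sin(41.3°)/11.7
sin(41.3°) ≈ 0.660002
sin(C) ≈ 8.4·0.660002/11.7 ≈ 5.54401/11.7 ≈ 0.473847
Candidate 1: C₁ = arcsin(0.473847) ≈ 28.2843°  →  A = 180° − 41.3° − 28.2843° ≈ 110.416° > 0, valid
Candidate 2: C₂ = 180° − C₁ ≈ 151.716°  →  A = 180° − 41.3° − 151.716° ≈ -13.0157° ≤ 0, not a valid triangle

C = 28.28° (one solution)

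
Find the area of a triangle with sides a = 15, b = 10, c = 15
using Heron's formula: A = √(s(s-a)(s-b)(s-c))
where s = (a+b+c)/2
s = (15 + 10 + 15)/2 = 40/2 = 20
s − a = 5, s − b = 10, s − c = 5
s(s−a)(s−b)(s−c) = 20·5·10·5 = 5000
Area = √5000 ≈ 70.7107

s = 20.0, Area = 70.71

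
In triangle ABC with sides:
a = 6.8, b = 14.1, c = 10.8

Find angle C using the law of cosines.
c² = a² + b² − 2ab·cos(C)  ⇒  cos(C) = (a² + b² − c²)/(2ab)
cos(C) = (6.8² + 14.1² − 10.8²)/(2·6.8·14.1) = (46.24 + 198.81 − 116.64)/191.76 = 128.41/191.76 ≈ 0.669639
C = arccos(0.669639) ≈ 47.9608°

C = 47.96°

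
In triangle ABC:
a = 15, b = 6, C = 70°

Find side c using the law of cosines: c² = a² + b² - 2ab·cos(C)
c² = 15² + 6² − 2·15·6·cos(70°)
cos(70°) ≈ 0.34202
c² ≈ 225 + 36 − 180·(0.34202) ≈ 261 − 61.5636 ≈ 199.436
c ≈ √199.436 ≈ 14.1222

c = 14.12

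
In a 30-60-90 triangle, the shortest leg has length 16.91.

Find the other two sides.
In a 30-60-90 triangle the sides are in ratio 1 : √3 : 2 (short leg : long leg : hypotenuse).
Long leg = 16.91·√3 ≈ 16.91·1.73205 ≈ 29.289
Hypotenuse = 2·16.91 = 33.82

Long leg = 16.91√3 = 29.29, Hypotenuse = 33.82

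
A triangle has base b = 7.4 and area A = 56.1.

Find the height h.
A = ½·b·h  ⇒  h = 2A/b = 2·56.1/7.4 = 112.2/7.4 ≈ 15.1622

h = 15.16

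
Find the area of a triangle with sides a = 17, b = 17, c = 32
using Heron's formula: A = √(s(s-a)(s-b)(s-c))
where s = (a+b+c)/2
s = (17 + 17 + 32)/2 = 66/2 = 33
s − a = 16, s − b = 16, s − c = 1
s(s−a)(s−b)(s−c) = 33·16·16·1 = 8448
Area = √8448 ≈ 91.913

s = 33.0, Area = 91.91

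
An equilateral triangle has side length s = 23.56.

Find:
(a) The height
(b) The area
(a) The height splits the triangle into two 30-60-90 halves: h = s·√3/2 = 23.56·1.73205/2 ≈ 40.8071/2 ≈ 20.4036
(b) Area = (√3/4)·s² = (√3/4)·23.56² = (√3/4)·555.0736 ≈ 0.433013·555.0736 ≈ 240.354

Height = 20.4, Area = 240.4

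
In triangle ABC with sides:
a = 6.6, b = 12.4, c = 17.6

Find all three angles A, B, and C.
Law of cosines for each angle (a² = 43.56, b² = 153.76, c² = 309.76):
cos(A) = (b² + c² − a²)/(2bc) = (153.76 + 309.76 − 43.56)/(2·12.4·17.6) = 419.96/436.48 ≈ 0.962152  ⇒  A ≈ 15.8139°
cos(B) = (a² + c² − b²)/(2ac) = (43.56 + 309.76 − 153.76)/(2·6.6·17.6) = 199.56/232.32 ≈ 0.858988  ⇒  B ≈ 30.7969°
cos(C) = (a² + b² − c²)/(2ab) = (43.56 + 153.76 − 309.76)/(2·6.6·12.4) = -112.44/163.68 ≈ -0.68695  ⇒  C ≈ 133.389°
Check: A + B + C ≈ 180°

A = 15.81°, B = 30.8°, C = 133.4°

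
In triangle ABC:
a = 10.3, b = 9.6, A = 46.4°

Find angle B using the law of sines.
a/sin(A) = b/sin(B)  ⇒  sin(B) = b·sin(A)/a = 9.6·sin(46.4°)/10.3
sin(46.4°) ≈ 0.724172
sin(B) ≈ 9.6·0.724172/10.3 ≈ 6.95205/10.3 ≈ 0.674956
B = arcsin(0.674956) ≈ 42.4508°
(Since b ≤ a we need B ≤ A, so the obtuse alternative 180° − 42.4508° ≈ 137.549° is rejected.)

B = 42.45°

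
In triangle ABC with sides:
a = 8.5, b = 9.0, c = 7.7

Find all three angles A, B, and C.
Law of cosines for each angle (a² = 72.25, b² = 81, c² = 59.29):
cos(A) = (b² + c² − a²)/(2bc) = (81 + 59.29 − 72.25)/(2·9.0·7.7) = 68.04/138.6 ≈ 0.490909  ⇒  A ≈ 60.5996°
cos(B) = (a² + c² − b²)/(2ac) = (72.25 + 59.29 − 81)/(2·8.5·7.7) = 50.54/130.9 ≈ 0.386096  ⇒  B ≈ 67.2882°
cos(C) = (a² + b² − c²)/(2ab) = (72.25 + 81 − 59.29)/(2·8.5·9.0) = 93.96/153 ≈ 0.614118  ⇒  C ≈ 52.1122°
Check: A + B + C ≈ 180°

A = 60.6°, B = 67.29°, C = 52.11°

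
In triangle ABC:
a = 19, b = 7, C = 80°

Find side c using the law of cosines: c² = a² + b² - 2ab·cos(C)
c² = 19² + 7² − 2·19·7·cos(80°)
cos(80°) ≈ 0.173648
c² ≈ 361 + 49 − 266·(0.173648) ≈ 410 − 46.1904 ≈ 363.81
c ≈ √363.81 ≈ 19.0738

c = 19.07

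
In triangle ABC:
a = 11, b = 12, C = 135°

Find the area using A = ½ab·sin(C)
A = ½·a·b·sin(C) = ½·11·12·sin(135°)
sin(135°) ≈ 0.707107
A ≈ ½·132·0.707107 = 66·0.707107 ≈ 46.669

Area = 46.67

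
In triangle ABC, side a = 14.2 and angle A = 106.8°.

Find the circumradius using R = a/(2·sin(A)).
R = a/(2·sin(A)) = 14.2/(2·sin(106.8°))
sin(106.8°) ≈ 0.957319
R ≈ 14.2/(2·0.957319) = 14.2/1.91464 ≈ 7.41654

R = 7.417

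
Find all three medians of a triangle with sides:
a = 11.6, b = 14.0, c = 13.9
Median formula: m_a = ½√(2b² + 2c² − a²) (and cyclically). a² = 134.56, b² = 196, c² = 193.21.
m_a = ½√(2·196 + 2·193.21 − 134.56) = ½√643.86 ≈ ½·25.3744 ≈ 12.6872
m_b = ½√(2·134.56 + 2·193.21 − 196) = ½√459.54 ≈ ½·21.4369 ≈ 10.7184
m_c = ½√(2·134.56 + 2·196 − 193.21) = ½√467.91 ≈ ½·21.6312 ≈ 10.8156

m_a = 12.69, m_b = 10.72, m_c = 10.82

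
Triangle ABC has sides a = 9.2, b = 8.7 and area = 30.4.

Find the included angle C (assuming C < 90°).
Area = ½·a·b·sin(C)  ⇒  sin(C) = 2·Area/(a·b) = 2·30.4/(9.2·8.7) = 60.8/80.04 ≈ 0.75962
C = arcsin(0.75962) ≈ 49.4307° (taking the acute solution since C < 90°)

C = 49.43°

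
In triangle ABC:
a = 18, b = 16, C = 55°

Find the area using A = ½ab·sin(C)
A = ½·a·b·sin(C) = ½·18·16·sin(55°)
sin(55°) ≈ 0.819152
A ≈ ½·288·0.819152 = 144·0.819152 ≈ 117.958

Area = 118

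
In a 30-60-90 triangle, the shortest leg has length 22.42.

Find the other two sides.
In a 30-60-90 triangle the sides are in ratio 1 : √3 : 2 (short leg : long leg : hypotenuse).
Long leg = 22.42·√3 ≈ 22.42·1.73205 ≈ 38.8326
Hypotenuse = 2·22.42 = 44.84

Long leg = 22.42√3 = 38.83, Hypotenuse = 44.84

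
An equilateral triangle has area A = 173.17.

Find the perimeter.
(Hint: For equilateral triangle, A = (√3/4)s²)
A = (√3/4)s²  ⇒  s² = 4A/√3 = 4·173.17/√3 = 692.68/1.73205 ≈ 399.919
s ≈ √399.919 ≈ 19.998
Perimeter = 3s ≈ 3·19.998 ≈ 59.9939

Perimeter = 59.99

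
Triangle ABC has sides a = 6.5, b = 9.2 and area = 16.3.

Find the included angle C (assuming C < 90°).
Area = ½·a·b·sin(C)  ⇒  sin(C) = 2·Area/(a·b) = 2·16.3/(6.5·9.2) = 32.6/59.8 ≈ 0.545151
C = arcsin(0.545151) ≈ 33.0349° (taking the acute solution since C < 90°)

C = 33.03°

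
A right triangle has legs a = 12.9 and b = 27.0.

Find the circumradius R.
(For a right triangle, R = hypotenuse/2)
Hypotenuse c = √(a² + b²) = √(166.41 + 729) = √895.41 ≈ 29.9234
R = c/2 ≈ 29.9234/2 ≈ 14.9617

R = 14.96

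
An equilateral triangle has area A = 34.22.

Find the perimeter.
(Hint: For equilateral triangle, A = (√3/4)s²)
A = (√3/4)s²  ⇒  s² = 4A/√3 = 4·34.22/√3 = 136.88/1.73205 ≈ 79.0277
s ≈ √79.0277 ≈ 8.88975
Perimeter = 3s ≈ 3·8.88975 ≈ 26.6693

Perimeter = 26.67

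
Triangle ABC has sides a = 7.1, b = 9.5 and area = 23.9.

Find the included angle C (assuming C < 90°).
Area = ½·a·b·sin(C)  ⇒  sin(C) = 2·Area/(a·b) = 2·23.9/(7.1·9.5) = 47.8/67.45 ≈ 0.708673
C = arcsin(0.708673) ≈ 45.1271° (taking the acute solution since C < 90°)

C = 45.13°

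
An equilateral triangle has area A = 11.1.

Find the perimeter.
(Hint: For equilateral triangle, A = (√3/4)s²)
A = (√3/4)s²  ⇒  s² = 4A/√3 = 4·11.1/√3 = 44.4/1.73205 ≈ 25.6344
s ≈ √25.6344 ≈ 5.06304
Perimeter = 3s ≈ 3·5.06304 ≈ 15.1891

Perimeter = 15.19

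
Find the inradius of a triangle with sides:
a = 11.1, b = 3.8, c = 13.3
r = Area/s where s is the semi-perimeter.
s = (11.1 + 3.8 + 13.3)/2 = 28.2/2 = 14.1
Area = √(s(s−a)(s−b)(s−c)) = √(14.1·3·10.3·0.8) ≈ √348.552 ≈ 18.6695
r ≈ 18.6695/14.1 ≈ 1.32408

r = 1.324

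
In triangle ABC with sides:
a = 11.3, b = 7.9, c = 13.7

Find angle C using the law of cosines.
c² = a² + b² − 2ab·cos(C)  ⇒  cos(C) = (a² + b² − c²)/(2ab)
cos(C) = (11.3² + 7.9² − 13.7²)/(2·11.3·7.9) = (127.69 + 62.41 − 187.69)/178.54 = 2.41/178.54 ≈ 0.0134984
C = arccos(0.0134984) ≈ 89.2266°

C = 89.23°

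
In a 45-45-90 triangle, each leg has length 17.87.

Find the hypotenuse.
In a 45-45-90 triangle the sides are in ratio 1 : 1 : √2, so hypotenuse = leg·√2.
Hypotenuse = 17.87·√2 ≈ 17.87·1.41421 ≈ 25.272

Hypotenuse = 17.87√2 = 25.27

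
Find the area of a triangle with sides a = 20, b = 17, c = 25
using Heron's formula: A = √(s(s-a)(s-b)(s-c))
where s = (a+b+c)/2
s = (20 + 17 + 25)/2 = 62/2 = 31
s − a = 11, s − b = 14, s − c = 6
s(s−a)(s−b)(s−c) = 31·11·14·6 = 28644
Area = √28644 ≈ 169.245

s = 31.0, Area = 169.2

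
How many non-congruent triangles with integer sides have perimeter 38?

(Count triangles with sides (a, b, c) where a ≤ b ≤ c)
Let a ≤ b ≤ c with a + b + c = 38. The only binding inequality is a + b > c, i.e. 38 − c > c, so c < 38/2; and c ≥ 38/3 since c is the largest side.
So 13 ≤ c ≤ 18. For each c, b runs from ⌈(38 − c)/2⌉ up to c (then a = 38 − b − c satisfies 1 ≤ a ≤ b automatically), giving c − ⌈(38 − c)/2⌉ + 1 choices.
Summing over c: 1 + 3 + 4 + 6 + 7 + 9 = 30
Check (closed form: nearest integer to p²/48 for even p, (p+3)²/48 for odd p): 38²/48 = 1444/48 ≈ 30.08 → 30

30 triangles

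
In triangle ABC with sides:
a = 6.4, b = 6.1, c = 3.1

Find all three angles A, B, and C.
Law of cosines for each angle (a² = 40.96, b² = 37.21, c² = 9.61):
cos(A) = (b² + c² − a²)/(2bc) = (37.21 + 9.61 − 40.96)/(2·6.1·3.1) = 5.86/37.82 ≈ 0.154944  ⇒  A ≈ 81.0864°
cos(B) = (a² + c² − b²)/(2ac) = (40.96 + 9.61 − 37.21)/(2·6.4·3.1) = 13.36/39.68 ≈ 0.336694  ⇒  B ≈ 70.3244°
cos(C) = (a² + b² − c²)/(2ab) = (40.96 + 37.21 − 9.61)/(2·6.4·6.1) = 68.56/78.08 ≈ 0.878074  ⇒  C ≈ 28.5891°
Check: A + B + C ≈ 180°

A = 81.09°, B = 70.32°, C = 28.59°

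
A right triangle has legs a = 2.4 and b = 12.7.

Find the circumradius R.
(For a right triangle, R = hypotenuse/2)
Hypotenuse c = √(a² + b²) = √(5.76 + 161.29) = √167.05 ≈ 12.9248
R = c/2 ≈ 12.9248/2 ≈ 6.46239

R = 6.462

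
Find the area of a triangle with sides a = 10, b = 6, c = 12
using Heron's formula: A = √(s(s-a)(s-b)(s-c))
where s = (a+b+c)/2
s = (10 + 6 + 12)/2 = 28/2 = 14
s − a = 4, s − b = 8, s − c = 2
s(s−a)(s−b)(s−c) = 14·4·8·2 = 896
Area = √896 ≈ 29.9333

s = 14.0, Area = 29.93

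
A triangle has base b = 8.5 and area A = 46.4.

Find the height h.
A = ½·b·h  ⇒  h = 2A/b = 2·46.4/8.5 = 92.8/8.5 ≈ 10.9176

h = 10.92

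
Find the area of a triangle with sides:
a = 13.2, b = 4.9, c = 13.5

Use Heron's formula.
s = (13.2 + 4.9 + 13.5)/2 = 31.6/2 = 15.8
s − a = 2.6, s − b = 10.9, s − c = 2.3
s(s−a)(s−b)(s−c) = 15.8·2.6·10.9·2.3 ≈ 1029.88
Area = √1029.88 ≈ 32.0917

Area = 32.09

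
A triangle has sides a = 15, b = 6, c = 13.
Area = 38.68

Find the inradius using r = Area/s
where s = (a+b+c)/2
s = (15 + 6 + 13)/2 = 34/2 = 17
r = Area/s = 38.68/17 ≈ 2.27529

r = 2.275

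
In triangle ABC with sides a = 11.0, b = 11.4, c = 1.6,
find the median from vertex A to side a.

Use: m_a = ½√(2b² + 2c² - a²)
m_a = ½√(2·11.4² + 2·1.6² − 11.0²) = ½√(2·129.96 + 2·2.56 − 121) = ½√(259.92 + 5.12 − 121) = ½√144.04
√144.04 ≈ 12.0017, so m_a ≈ 6.00083

m_a = 6.001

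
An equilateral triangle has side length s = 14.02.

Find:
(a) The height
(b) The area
(a) The height splits the triangle into two 30-60-90 halves: h = s·√3/2 = 14.02·1.73205/2 ≈ 24.2834/2 ≈ 12.1417
(b) Area = (√3/4)·s² = (√3/4)·14.02² = (√3/4)·196.5604 ≈ 0.433013·196.5604 ≈ 85.1131

Height = 12.14, Area = 85.11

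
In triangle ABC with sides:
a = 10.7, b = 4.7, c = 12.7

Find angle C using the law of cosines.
c² = a² + b² − 2ab·cos(C)  ⇒  cos(C) = (a² + b² − c²)/(2ab)
cos(C) = (10.7² + 4.7² − 12.7²)/(2·10.7·4.7) = (114.49 + 22.09 − 161.29)/100.58 = -24.71/100.58 ≈ -0.245675
C = arccos(-0.245675) ≈ 104.222°

C = 104.2°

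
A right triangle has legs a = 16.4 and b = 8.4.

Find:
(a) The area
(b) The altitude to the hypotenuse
(a) The legs are perpendicular, so Area = ½·a·b = ½·16.4·8.4 = ½·137.76 = 68.88
(b) Hypotenuse c = √(a² + b²) = √(268.96 + 70.56) = √339.52 ≈ 18.4261
    Area = ½·c·h_c  ⇒  h_c = 2·Area/c = 137.76/18.4261 ≈ 7.47636

Area = 68.88, h_c = 7.476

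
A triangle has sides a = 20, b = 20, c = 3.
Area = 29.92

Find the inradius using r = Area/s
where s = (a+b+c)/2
s = (20 + 20 + 3)/2 = 43/2 = 21.5
r = Area/s = 29.92/21.5 ≈ 1.39163

r = 1.392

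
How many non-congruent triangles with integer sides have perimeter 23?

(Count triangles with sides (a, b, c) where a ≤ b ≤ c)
Let a ≤ b ≤ c with a + b + c = 23. The only binding inequality is a + b > c, i.e. 23 − c > c, so c < 23/2; and c ≥ 23/3 since c is the largest side.
So 8 ≤ c ≤ 11. For each c, b runs from ⌈(23 − c)/2⌉ up to c (then a = 23 − b − c satisfies 1 ≤ a ≤ b automatically), giving c − ⌈(23 − c)/2⌉ + 1 choices.
Summing over c: 1 + 3 + 4 + 6 = 14
Check (closed form: nearest integer to p²/48 for even p, (p+3)²/48 for odd p): (23+3)²/48 = 26²/48 = 676/48 ≈ 14.08 → 14

14 triangles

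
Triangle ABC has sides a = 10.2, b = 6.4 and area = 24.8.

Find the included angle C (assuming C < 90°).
Area = ½·a·b·sin(C)  ⇒  sin(C) = 2·Area/(a·b) = 2·24.8/(10.2·6.4) = 49.6/65.28 ≈ 0.759804
C = arcsin(0.759804) ≈ 49.4469° (taking the acute solution since C < 90°)

C = 49.45°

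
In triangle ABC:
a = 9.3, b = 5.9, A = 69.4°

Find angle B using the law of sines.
a/sin(A) = b/sin(B)  ⇒  sin(B) = b·sin(A)/a = 5.9·sin(69.4°)/9.3
sin(69.4°) ≈ 0.93606
sin(B) ≈ 5.9·0.93606/9.3 ≈ 5.52275/9.3 ≈ 0.593844
B = arcsin(0.593844) ≈ 36.4303°
(Since b ≤ a we need B ≤ A, so the obtuse alternative 180° − 36.4303° ≈ 143.57° is rejected.)

B = 36.43°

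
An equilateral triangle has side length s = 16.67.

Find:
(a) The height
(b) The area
(a) The height splits the triangle into two 30-60-90 halves: h = s·√3/2 = 16.67·1.73205/2 ≈ 28.8733/2 ≈ 14.4366
(b) Area = (√3/4)·s² = (√3/4)·16.67² = (√3/4)·277.8889 ≈ 0.433013·277.8889 ≈ 120.329

Height = 14.44, Area = 120.3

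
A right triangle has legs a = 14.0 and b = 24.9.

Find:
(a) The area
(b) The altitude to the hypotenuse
(a) The legs are perpendicular, so Area = ½·a·b = ½·14.0·24.9 = ½·348.6 = 174.3
(b) Hypotenuse c = √(a² + b²) = √(196 + 620.01) = √816.01 ≈ 28.5659
    Area = ½·c·h_c  ⇒  h_c = 2·Area/c = 348.6/28.5659 ≈ 12.2034

Area = 174.3, h_c = 12.2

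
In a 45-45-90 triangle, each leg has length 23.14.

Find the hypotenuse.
In a 45-45-90 triangle the sides are in ratio 1 : 1 : √2, so hypotenuse = leg·√2.
Hypotenuse = 23.14·√2 ≈ 23.14·1.41421 ≈ 32.7249

Hypotenuse = 23.14√2 = 32.72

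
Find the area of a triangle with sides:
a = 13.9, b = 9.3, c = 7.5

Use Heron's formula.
s = (13.9 + 9.3 + 7.5)/2 = 30.7/2 = 15.35
s − a = 1.45, s − b = 6.05, s − c = 7.85
s(s−a)(s−b)(s−c) = 15.35·1.45·6.05·7.85 ≈ 1057.06
Area = √1057.06 ≈ 32.5125

Area = 32.51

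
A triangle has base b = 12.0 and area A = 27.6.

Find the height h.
A = ½·b·h  ⇒  h = 2A/b = 2·27.6/12.0 = 55.2/12.0 ≈ 4.6

h = 4.6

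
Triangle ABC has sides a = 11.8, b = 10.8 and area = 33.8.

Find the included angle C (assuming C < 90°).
Area = ½·a·b·sin(C)  ⇒  sin(C) = 2·Area/(a·b) = 2·33.8/(11.8·10.8) = 67.6/127.44 ≈ 0.530446
C = arcsin(0.530446) ≈ 32.0356° (taking the acute solution since C < 90°)

C = 32.04°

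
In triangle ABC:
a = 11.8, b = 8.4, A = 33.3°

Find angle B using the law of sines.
a/sin(A) = b/sin(B)  ⇒  sin(B) = b·sin(A)/a = 8.4·sin(33.3°)/11.8
sin(33.3°) ≈ 0.549023
sin(B) ≈ 8.4·0.549023/11.8 ≈ 4.61179/11.8 ≈ 0.39083
B = arcsin(0.39083) ≈ 23.0061°
(Since b ≤ a we need B ≤ A, so the obtuse alternative 180° − 23.0061° ≈ 156.994° is rejected.)

B = 23.01°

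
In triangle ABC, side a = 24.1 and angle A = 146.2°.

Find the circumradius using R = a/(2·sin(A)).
R = a/(2·sin(A)) = 24.1/(2·sin(146.2°))
sin(146.2°) ≈ 0.556296
R ≈ 24.1/(2·0.556296) = 24.1/1.11259 ≈ 21.6611

R = 21.66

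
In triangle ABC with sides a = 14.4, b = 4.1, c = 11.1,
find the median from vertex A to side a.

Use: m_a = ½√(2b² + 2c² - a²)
m_a = ½√(2·4.1² + 2·11.1² − 14.4²) = ½√(2·16.81 + 2·123.21 − 207.36) = ½√(33.62 + 246.42 − 207.36) = ½√72.68
√72.68 ≈ 8.52526, so m_a ≈ 4.26263

m_a = 4.263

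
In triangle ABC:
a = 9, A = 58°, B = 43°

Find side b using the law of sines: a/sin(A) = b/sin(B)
a/sin(A) = b/sin(B)  ⇒  b = a·sin(B)/sin(A) = 9·sin(43°)/sin(58°)
sin(43°) ≈ 0.681998, sin(58°) ≈ 0.848048
b ≈ 9·0.681998/0.848048 ≈ 6.13799/0.848048 ≈ 7.23778

b = 7.238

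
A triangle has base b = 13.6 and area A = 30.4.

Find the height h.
A = ½·b·h  ⇒  h = 2A/b = 2·30.4/13.6 = 60.8/13.6 ≈ 4.47059

h = 4.471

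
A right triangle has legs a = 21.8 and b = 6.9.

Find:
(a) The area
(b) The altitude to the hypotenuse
(a) The legs are perpendicular, so Area = ½·a·b = ½·21.8·6.9 = ½·150.42 = 75.21
(b) Hypotenuse c = √(a² + b²) = √(475.24 + 47.61) = √522.85 ≈ 22.8659
    Area = ½·c·h_c  ⇒  h_c = 2·Area/c = 150.42/22.8659 ≈ 6.57835

Area = 75.21, h_c = 6.578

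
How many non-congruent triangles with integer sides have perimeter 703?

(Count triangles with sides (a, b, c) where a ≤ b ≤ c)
Let a ≤ b ≤ c with a + b + c = 703. The only binding inequality is a + b > c, i.e. 703 − c > c, so c < 703/2; and c ≥ 703/3 since c is the largest side.
So 235 ≤ c ≤ 351. For each c, b runs from ⌈(703 − c)/2⌉ up to c (then a = 703 − b − c satisfies 1 ≤ a ≤ b automatically), giving c − ⌈(703 − c)/2⌉ + 1 choices.
Summing over c: 2 + 3 + 5 + 6 + … + 174 + 176  (117 terms, c = 235, …, 351) = 10384
Check (closed form: nearest integer to p²/48 for even p, (p+3)²/48 for odd p): (703+3)²/48 = 706²/48 = 498436/48 ≈ 10384.08 → 10384

10384 triangles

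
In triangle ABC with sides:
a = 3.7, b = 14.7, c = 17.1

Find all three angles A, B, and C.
Law of cosines for each angle (a² = 13.69, b² = 216.09, c² = 292.41):
cos(A) = (b² + c² − a²)/(2bc) = (216.09 + 292.41 − 13.69)/(2·14.7·17.1) = 494.81/502.74 ≈ 0.984226  ⇒  A ≈ 10.19°
cos(B) = (a² + c² − b²)/(2ac) = (13.69 + 292.41 − 216.09)/(2·3.7·17.1) = 90.01/126.54 ≈ 0.711317  ⇒  B ≈ 44.6579°
cos(C) = (a² + b² − c²)/(2ab) = (13.69 + 216.09 − 292.41)/(2·3.7·14.7) = -62.63/108.78 ≈ -0.575749  ⇒  C ≈ 125.152°
Check: A + B + C ≈ 180°

A = 10.19°, B = 44.66°, C = 125.2°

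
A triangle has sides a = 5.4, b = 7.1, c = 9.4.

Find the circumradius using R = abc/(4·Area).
First find the area with Heron's formula.
s = (5.4 + 7.1 + 9.4)/2 = 10.95
Area = √(s(s−a)(s−b)(s−c)) = √(10.95·5.55·3.85·1.55) ≈ √362.66 ≈ 19.0436
abc = 5.4·7.1·9.4 = 360.396
R = abc/(4·Area) ≈ 360.396/(4·19.0436) = 360.396/76.1745 ≈ 4.73119

R = 4.731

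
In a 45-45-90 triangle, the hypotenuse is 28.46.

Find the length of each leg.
In a 45-45-90 triangle hypotenuse = leg·√2, so leg = hypotenuse/√2.
Leg = 28.46/√2 ≈ 28.46/1.41421 ≈ 20.1243

Each leg = 20.12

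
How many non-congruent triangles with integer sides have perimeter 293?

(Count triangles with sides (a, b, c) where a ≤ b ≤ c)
Let a ≤ b ≤ c with a + b + c = 293. The only binding inequality is a + b > c, i.e. 293 − c > c, so c < 293/2; and c ≥ 293/3 since c is the largest side.
So 98 ≤ c ≤ 146. For each c, b runs from ⌈(293 − c)/2⌉ up to c (then a = 293 − b − c satisfies 1 ≤ a ≤ b automatically), giving c − ⌈(293 − c)/2⌉ + 1 choices.
Summing over c: 1 + 3 + 4 + 6 + … + 72 + 73  (49 terms, c = 98, …, 146) = 1825
Check (closed form: nearest integer to p²/48 for even p, (p+3)²/48 for odd p): (293+3)²/48 = 296²/48 = 87616/48 ≈ 1825.33 → 1825

1825 triangles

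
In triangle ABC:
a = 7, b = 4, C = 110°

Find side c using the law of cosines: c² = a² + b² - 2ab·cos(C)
c² = 7² + 4² − 2·7·4·cos(110°)
cos(110°) ≈ -0.34202
c² ≈ 49 + 16 − 56·(-0.34202) ≈ 65 + 19.1531 ≈ 84.1531
c ≈ √84.1531 ≈ 9.1735

c = 9.174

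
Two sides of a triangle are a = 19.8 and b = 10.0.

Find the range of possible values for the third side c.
Triangle inequality: |a − b| < c < a + b
|a − b| = |19.8 − 10.0| = 9.8
a + b = 19.8 + 10.0 = 29.8

9.8 < c < 29.8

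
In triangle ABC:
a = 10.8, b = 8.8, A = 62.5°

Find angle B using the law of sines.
a/sin(A) = b/sin(B)  ⇒  sin(B) = b·sin(A)/a = 8.8·sin(62.5°)/10.8
sin(62.5°) ≈ 0.887011
sin(B) ≈ 8.8·0.887011/10.8 ≈ 7.8057/10.8 ≈ 0.72275
B = arcsin(0.72275) ≈ 46.282°
(Since b ≤ a we need B ≤ A, so the obtuse alternative 180° − 46.282° ≈ 133.718° is rejected.)

B = 46.28°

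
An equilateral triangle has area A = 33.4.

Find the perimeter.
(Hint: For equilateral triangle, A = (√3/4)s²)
A = (√3/4)s²  ⇒  s² = 4A/√3 = 4·33.4/√3 = 133.6/1.73205 ≈ 77.134
s ≈ √77.134 ≈ 8.7826
Perimeter = 3s ≈ 3·8.7826 ≈ 26.3478

Perimeter = 26.35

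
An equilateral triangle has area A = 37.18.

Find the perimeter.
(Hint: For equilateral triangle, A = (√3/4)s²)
A = (√3/4)s²  ⇒  s² = 4A/√3 = 4·37.18/√3 = 148.72/1.73205 ≈ 85.8635
s ≈ √85.8635 ≈ 9.26626
Perimeter = 3s ≈ 3·9.26626 ≈ 27.7988

Perimeter = 27.8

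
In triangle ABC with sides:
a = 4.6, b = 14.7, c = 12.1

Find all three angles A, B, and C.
Law of cosines for each angle (a² = 21.16, b² = 216.09, c² = 146.41):
cos(A) = (b² + c² − a²)/(2bc) = (216.09 + 146.41 − 21.16)/(2·14.7·12.1) = 341.34/355.74 ≈ 0.959521  ⇒  A ≈ 16.3579°
cos(B) = (a² + c² − b²)/(2ac) = (21.16 + 146.41 − 216.09)/(2·4.6·12.1) = -48.52/111.32 ≈ -0.435861  ⇒  B ≈ 115.84°
cos(C) = (a² + b² − c²)/(2ab) = (21.16 + 216.09 − 146.41)/(2·4.6·14.7) = 90.84/135.24 ≈ 0.671695  ⇒  C ≈ 47.802°
Check: A + B + C ≈ 180°

A = 16.36°, B = 115.8°, C = 47.8°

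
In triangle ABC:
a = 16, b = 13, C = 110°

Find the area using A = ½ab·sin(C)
A = ½·a·b·sin(C) = ½·16·13·sin(110°)
sin(110°) ≈ 0.939693
A ≈ ½·208·0.939693 = 104·0.939693 ≈ 97.728

Area = 97.73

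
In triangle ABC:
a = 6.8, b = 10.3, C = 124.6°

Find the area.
Two sides and the included angle (SAS): A = ½·a·b·sin(C) = ½·6.8·10.3·sin(124.6°)
sin(124.6°) ≈ 0.823136
A ≈ ½·70.04·0.823136 = 35.02·0.823136 ≈ 28.8262

Area = 28.83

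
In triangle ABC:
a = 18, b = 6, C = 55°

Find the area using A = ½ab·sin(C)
A = ½·a·b·sin(C) = ½·18·6·sin(55°)
sin(55°) ≈ 0.819152
A ≈ ½·108·0.819152 = 54·0.819152 ≈ 44.2342

Area = 44.23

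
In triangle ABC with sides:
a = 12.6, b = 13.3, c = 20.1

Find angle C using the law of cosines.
c² = a² + b² − 2ab·cos(C)  ⇒  cos(C) = (a² + b² − c²)/(2ab)
cos(C) = (12.6² + 13.3² − 20.1²)/(2·12.6·13.3) = (158.76 + 176.89 − 404.01)/335.16 = -68.36/335.16 ≈ -0.203962
C = arccos(-0.203962) ≈ 101.769°

C = 101.8°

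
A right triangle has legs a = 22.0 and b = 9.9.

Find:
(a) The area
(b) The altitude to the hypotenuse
(a) The legs are perpendicular, so Area = ½·a·b = ½·22.0·9.9 = ½·217.8 = 108.9
(b) Hypotenuse c = √(a² + b²) = √(484 + 98.01) = √582.01 ≈ 24.1249
    Area = ½·c·h_c  ⇒  h_c = 2·Area/c = 217.8/24.1249 ≈ 9.02802

Area = 108.9, h_c = 9.028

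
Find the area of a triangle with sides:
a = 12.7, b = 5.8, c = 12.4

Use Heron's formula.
s = (12.7 + 5.8 + 12.4)/2 = 30.9/2 = 15.45
s − a = 2.75, s − b = 9.65, s − c = 3.05
s(s−a)(s−b)(s−c) = 15.45·2.75·9.65·3.05 ≈ 1250.51
Area = √1250.51 ≈ 35.3626

Area = 35.36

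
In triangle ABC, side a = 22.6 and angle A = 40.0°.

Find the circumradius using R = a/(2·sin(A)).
R = a/(2·sin(A)) = 22.6/(2·sin(40.0°))
sin(40.0°) ≈ 0.642788
R ≈ 22.6/(2·0.642788) = 22.6/1.28558 ≈ 17.5797

R = 17.58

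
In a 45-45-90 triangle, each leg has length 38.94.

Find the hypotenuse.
In a 45-45-90 triangle the sides are in ratio 1 : 1 : √2, so hypotenuse = leg·√2.
Hypotenuse = 38.94·√2 ≈ 38.94·1.41421 ≈ 55.0695

Hypotenuse = 38.94√2 = 55.07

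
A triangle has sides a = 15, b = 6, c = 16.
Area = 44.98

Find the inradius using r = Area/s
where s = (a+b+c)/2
s = (15 + 6 + 16)/2 = 37/2 = 18.5
r = Area/s = 44.98/18.5 ≈ 2.43135

r = 2.431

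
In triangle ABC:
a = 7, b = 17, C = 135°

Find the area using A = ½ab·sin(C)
A = ½·a·b·sin(C) = ½·7·17·sin(135°)
sin(135°) ≈ 0.707107
A ≈ ½·119·0.707107 = 59.5·0.707107 ≈ 42.0729

Area = 42.07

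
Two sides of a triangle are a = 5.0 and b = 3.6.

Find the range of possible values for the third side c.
Triangle inequality: |a − b| < c < a + b
|a − b| = |5.0 − 3.6| = 1.4
a + b = 5.0 + 3.6 = 8.6

1.4 < c < 8.6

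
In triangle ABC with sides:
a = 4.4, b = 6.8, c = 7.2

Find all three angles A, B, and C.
Law of cosines for each angle (a² = 19.36, b² = 46.24, c² = 51.84):
cos(A) = (b² + c² − a²)/(2bc) = (46.24 + 51.84 − 19.36)/(2·6.8·7.2) = 78.72/97.92 ≈ 0.803922  ⇒  A ≈ 36.4938°
cos(B) = (a² + c² − b²)/(2ac) = (19.36 + 51.84 − 46.24)/(2·4.4·7.2) = 24.96/63.36 ≈ 0.393939  ⇒  B ≈ 66.8002°
cos(C) = (a² + b² − c²)/(2ab) = (19.36 + 46.24 − 51.84)/(2·4.4·6.8) = 13.76/59.84 ≈ 0.229947  ⇒  C ≈ 76.7061°
Check: A + B + C ≈ 180°

A = 36.49°, B = 66.8°, C = 76.71°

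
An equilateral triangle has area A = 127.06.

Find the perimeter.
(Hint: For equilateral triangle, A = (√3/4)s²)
A = (√3/4)s²  ⇒  s² = 4A/√3 = 4·127.06/√3 = 508.24/1.73205 ≈ 293.433
s ≈ √293.433 ≈ 17.1299
Perimeter = 3s ≈ 3·17.1299 ≈ 51.3896

Perimeter = 51.39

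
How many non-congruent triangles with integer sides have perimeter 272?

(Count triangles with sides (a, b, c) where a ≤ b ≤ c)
Let a ≤ b ≤ c with a + b + c = 272. The only binding inequality is a + b > c, i.e. 272 − c > c, so c < 272/2; and c ≥ 272/3 since c is the largest side.
So 91 ≤ c ≤ 135. For each c, b runs from ⌈(272 − c)/2⌉ up to c (then a = 272 − b − c satisfies 1 ≤ a ≤ b automatically), giving c − ⌈(272 − c)/2⌉ + 1 choices.
Summing over c: 1 + 3 + 4 + 6 + … + 66 + 67  (45 terms, c = 91, …, 135) = 1541
Check (closed form: nearest integer to p²/48 for even p, (p+3)²/48 for odd p): 272²/48 = 73984/48 ≈ 1541.33 → 1541

1541 triangles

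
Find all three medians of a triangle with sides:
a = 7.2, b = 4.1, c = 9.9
Median formula: m_a = ½√(2b² + 2c² − a²) (and cyclically). a² = 51.84, b² = 16.81, c² = 98.01.
m_a = ½√(2·16.81 + 2·98.01 − 51.84) = ½√177.8 ≈ ½·13.3342 ≈ 6.66708
m_b = ½√(2·51.84 + 2·98.01 − 16.81) = ½√282.89 ≈ ½·16.8193 ≈ 8.40967
m_c = ½√(2·51.84 + 2·16.81 − 98.01) = ½√39.29 ≈ ½·6.26817 ≈ 3.13409

m_a = 6.667, m_b = 8.41, m_c = 3.134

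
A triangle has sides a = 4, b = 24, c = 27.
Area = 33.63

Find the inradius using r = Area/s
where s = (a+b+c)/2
s = (4 + 24 + 27)/2 = 55/2 = 27.5
r = Area/s = 33.63/27.5 ≈ 1.22291

r = 1.223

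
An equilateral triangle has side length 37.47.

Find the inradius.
r = Area/s with s the semi-perimeter.
Area = (√3/4)·37.47² = (√3/4)·1404.0009 ≈ 0.433013·1404.0009 ≈ 607.95
s = 3·37.47/2 = 56.205
r ≈ 607.95/56.205 ≈ 10.8167
(Equivalently r = side/(2√3) = 37.47/3.4641 ≈ 10.8167.)

r = 10.82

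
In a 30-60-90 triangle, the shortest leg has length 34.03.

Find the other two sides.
In a 30-60-90 triangle the sides are in ratio 1 : √3 : 2 (short leg : long leg : hypotenuse).
Long leg = 34.03·√3 ≈ 34.03·1.73205 ≈ 58.9417
Hypotenuse = 2·34.03 = 68.06

Long leg = 34.03√3 = 58.94, Hypotenuse = 68.06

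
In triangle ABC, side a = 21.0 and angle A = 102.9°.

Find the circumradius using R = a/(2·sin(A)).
R = a/(2·sin(A)) = 21.0/(2·sin(102.9°))
sin(102.9°) ≈ 0.974761
R ≈ 21.0/(2·0.974761) = 21.0/1.94952 ≈ 10.7719

R = 10.77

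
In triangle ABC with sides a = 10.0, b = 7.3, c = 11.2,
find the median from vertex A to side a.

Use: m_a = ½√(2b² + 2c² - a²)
m_a = ½√(2·7.3² + 2·11.2² − 10.0²) = ½√(2·53.29 + 2·125.44 − 100) = ½√(106.58 + 250.88 − 100) = ½√257.46
√257.46 ≈ 16.0456, so m_a ≈ 8.02278

m_a = 8.023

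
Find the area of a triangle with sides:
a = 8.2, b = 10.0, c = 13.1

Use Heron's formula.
s = (8.2 + 10.0 + 13.1)/2 = 31.3/2 = 15.65
s − a = 7.45, s − b = 5.65, s − c = 2.55
s(s−a)(s−b)(s−c) = 15.65·7.45·5.65·2.55 ≈ 1679.81
Area = √1679.81 ≈ 40.9854

Area = 40.99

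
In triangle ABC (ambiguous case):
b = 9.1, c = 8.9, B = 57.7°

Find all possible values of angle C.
b/sin(B) = c/sin(C)  ⇒  sin(C) = c·sin(B)/b = 8.9·sin(57.7°)/9.1
sin(57.7°) ≈ 0.845262
sin(C) ≈ 8.9·0.845262/9.1 ≈ 7.52283/9.1 ≈ 0.826685
Candidate 1: C₁ = arcsin(0.826685) ≈ 55.7597°  →  A = 180° − 57.7° − 55.7597° ≈ 66.5403° > 0, valid
Candidate 2: C₂ = 180° − C₁ ≈ 124.24°  →  A = 180° − 57.7° − 124.24° ≈ -1.9403° ≤ 0, not a valid triangle

C = 55.76° (one solution)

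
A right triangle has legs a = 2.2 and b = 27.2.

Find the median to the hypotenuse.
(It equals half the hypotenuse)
Hypotenuse c = √(a² + b²) = √(4.84 + 739.84) = √744.68 ≈ 27.2888
Median to hypotenuse = c/2 ≈ 27.2888/2 ≈ 13.6444

Median = 13.64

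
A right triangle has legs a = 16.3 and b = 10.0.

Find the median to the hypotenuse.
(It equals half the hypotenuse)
Hypotenuse c = √(a² + b²) = √(265.69 + 100) = √365.69 ≈ 19.123
Median to hypotenuse = c/2 ≈ 19.123/2 ≈ 9.56151

Median = 9.562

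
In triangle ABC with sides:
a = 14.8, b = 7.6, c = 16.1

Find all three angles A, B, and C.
Law of cosines for each angle (a² = 219.04, b² = 57.76, c² = 259.21):
cos(A) = (b² + c² − a²)/(2bc) = (57.76 + 259.21 − 219.04)/(2·7.6·16.1) = 97.93/244.72 ≈ 0.400172  ⇒  A ≈ 66.4111°
cos(B) = (a² + c² − b²)/(2ac) = (219.04 + 259.21 − 57.76)/(2·14.8·16.1) = 420.49/476.56 ≈ 0.882344  ⇒  B ≈ 28.0735°
cos(C) = (a² + b² − c²)/(2ab) = (219.04 + 57.76 − 259.21)/(2·14.8·7.6) = 17.59/224.96 ≈ 0.0781917  ⇒  C ≈ 85.5154°
Check: A + B + C ≈ 180°

A = 66.41°, B = 28.07°, C = 85.52°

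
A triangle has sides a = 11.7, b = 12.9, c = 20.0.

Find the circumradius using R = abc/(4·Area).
First find the area with Heron's formula.
s = (11.7 + 12.9 + 20.0)/2 = 22.3
Area = √(s(s−a)(s−b)(s−c)) = √(22.3·10.6·9.4·2.3) ≈ √5110.54 ≈ 71.488
abc = 11.7·12.9·20.0 = 3018.6
R = abc/(4·Area) ≈ 3018.6/(4·71.488) = 3018.6/285.952 ≈ 10.5563

R = 10.56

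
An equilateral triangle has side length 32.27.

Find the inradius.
r = Area/s with s the semi-perimeter.
Area = (√3/4)·32.27² = (√3/4)·1041.3529 ≈ 0.433013·1041.3529 ≈ 450.919
s = 3·32.27/2 = 48.405
r ≈ 450.919/48.405 ≈ 9.31555
(Equivalently r = side/(2√3) = 32.27/3.4641 ≈ 9.31555.)

r = 9.316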